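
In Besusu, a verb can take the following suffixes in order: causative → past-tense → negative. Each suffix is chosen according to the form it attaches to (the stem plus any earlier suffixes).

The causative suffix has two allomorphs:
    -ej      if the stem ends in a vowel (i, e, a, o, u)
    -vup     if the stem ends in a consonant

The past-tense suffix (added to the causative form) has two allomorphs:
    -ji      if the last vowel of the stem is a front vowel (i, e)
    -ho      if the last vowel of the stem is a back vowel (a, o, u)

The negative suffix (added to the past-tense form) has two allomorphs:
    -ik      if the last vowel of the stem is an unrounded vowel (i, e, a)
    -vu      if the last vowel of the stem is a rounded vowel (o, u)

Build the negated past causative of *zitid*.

*zitid*: final sound = /d/, a consonant → -vup → *zitidvup*.
The causative form *zitidvup* — last vowel /u/ (a back vowel) → -ho → *zitidvupho*.
The past-tense form *zitidvupho* — last vowel /o/ (a rounded vowel) → -vu → *zitidvuphovu*.

zitidvuphovu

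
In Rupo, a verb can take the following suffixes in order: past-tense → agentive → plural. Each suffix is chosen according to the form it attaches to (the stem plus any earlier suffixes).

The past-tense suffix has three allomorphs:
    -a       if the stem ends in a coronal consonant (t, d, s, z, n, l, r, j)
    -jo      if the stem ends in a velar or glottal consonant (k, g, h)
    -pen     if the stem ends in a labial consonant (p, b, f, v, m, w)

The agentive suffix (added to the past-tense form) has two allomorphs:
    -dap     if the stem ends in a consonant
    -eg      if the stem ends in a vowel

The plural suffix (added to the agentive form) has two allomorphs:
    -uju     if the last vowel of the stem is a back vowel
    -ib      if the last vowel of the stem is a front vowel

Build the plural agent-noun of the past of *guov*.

*guov* — final consonant /v/ (labial) → -pen → *guovpen*.
The final sound of the past-tense form *guovpen* is /n/, which is a consonant, so the agentive suffix is -dap, giving *guovpendap*.
The agentive form *guovpendap* — last vowel /a/ (a back vowel) → -uju → *guovpendapuju*.

guovpendapuju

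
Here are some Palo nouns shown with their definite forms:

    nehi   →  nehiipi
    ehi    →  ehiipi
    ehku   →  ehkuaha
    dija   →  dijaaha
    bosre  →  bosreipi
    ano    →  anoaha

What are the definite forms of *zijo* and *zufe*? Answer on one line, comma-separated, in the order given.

zijoaha, zufeipi

The suffix is conditioned by the last vowel: -ipi when the last vowel of the stem is a front vowel (*nehi*, *ehi*, *bosre*); -aha when the last vowel of the stem is a back vowel (*ehku*, *dija*, *ano*).
The last vowel of *zijo* is /o/, which is a back vowel, so the suffix is -aha, giving *zijoaha*.
*zufe* — last vowel /e/ (a front vowel) → -ipi → *zufeipi*.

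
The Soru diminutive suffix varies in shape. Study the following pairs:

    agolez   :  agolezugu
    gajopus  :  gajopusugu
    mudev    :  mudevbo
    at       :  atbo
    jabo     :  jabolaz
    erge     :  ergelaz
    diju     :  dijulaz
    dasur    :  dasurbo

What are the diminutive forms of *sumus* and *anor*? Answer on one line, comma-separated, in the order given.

sumusugu, anorbo

The alternation tracks the final sound of the stem — -ugu when the stem ends in a sibilant (*agolez*, *gajopus*); -bo when the stem ends in a non-sibilant consonant (*mudev*, *at*, *dasur*); -laz when the stem ends in a vowel (*jabo*, *erge*, *diju*).
The final sound of *sumus* is /s/, which is a sibilant, so the suffix is -ugu, giving *sumusugu*.
The final sound of *anor* is /r/, which is a non-sibilant consonant, so the suffix is -bo, giving *anorbo*.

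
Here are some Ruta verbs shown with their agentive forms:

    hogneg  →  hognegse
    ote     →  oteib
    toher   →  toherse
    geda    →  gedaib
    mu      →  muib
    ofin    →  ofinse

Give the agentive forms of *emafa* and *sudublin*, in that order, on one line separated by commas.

The alternation tracks the final sound of the stem — -se when the stem ends in a consonant (*hogneg*, *toher*, *ofin*); -ib when the stem ends in a vowel (*ote*, *geda*, *mu*).
*emafa*: final sound = /a/, a vowel → -ib → *emafaib*.
Since the final sound of *sudublin* is /n/ (a consonant), it takes -se, giving *sudublinse*.

emafaib, sudublinse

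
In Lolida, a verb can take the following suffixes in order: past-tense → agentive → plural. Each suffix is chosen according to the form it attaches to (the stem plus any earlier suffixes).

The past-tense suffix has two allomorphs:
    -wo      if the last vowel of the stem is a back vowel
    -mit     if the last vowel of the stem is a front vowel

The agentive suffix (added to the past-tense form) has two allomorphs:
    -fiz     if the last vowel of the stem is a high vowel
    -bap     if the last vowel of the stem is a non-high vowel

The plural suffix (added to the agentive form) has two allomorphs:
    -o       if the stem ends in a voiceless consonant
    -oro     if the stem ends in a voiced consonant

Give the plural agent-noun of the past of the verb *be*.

bemitfizoro

Since the last vowel of *be* is /e/ (a front vowel), it takes -mit, giving *bemit*.
The past-tense form *bemit* — last vowel /i/ (a high vowel) → -fiz → *bemitfiz*.
The final consonant of the agentive form *bemitfiz* is /z/, which is voiced, so the plural suffix is -oro, giving *bemitfizoro*.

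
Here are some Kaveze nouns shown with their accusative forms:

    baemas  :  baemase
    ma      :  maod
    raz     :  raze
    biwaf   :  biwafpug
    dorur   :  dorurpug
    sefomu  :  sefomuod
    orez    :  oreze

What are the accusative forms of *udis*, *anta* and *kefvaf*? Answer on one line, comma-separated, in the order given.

The suffix is conditioned by the final sound: -e when the stem ends in a sibilant (*baemas*, *raz*, *orez*); -pug when the stem ends in a non-sibilant consonant (*biwaf*, *dorur*); -od when the stem ends in a vowel (*ma*, *sefomu*).
*udis* — final sound /s/ (a sibilant) → -e → *udise*.
Since the final sound of *anta* is /a/ (a vowel), it takes -od, giving *antaod*.
*kefvaf*: final sound = /f/, a non-sibilant consonant → -pug → *kefvafpug*.

udise, antaod, kefvafpug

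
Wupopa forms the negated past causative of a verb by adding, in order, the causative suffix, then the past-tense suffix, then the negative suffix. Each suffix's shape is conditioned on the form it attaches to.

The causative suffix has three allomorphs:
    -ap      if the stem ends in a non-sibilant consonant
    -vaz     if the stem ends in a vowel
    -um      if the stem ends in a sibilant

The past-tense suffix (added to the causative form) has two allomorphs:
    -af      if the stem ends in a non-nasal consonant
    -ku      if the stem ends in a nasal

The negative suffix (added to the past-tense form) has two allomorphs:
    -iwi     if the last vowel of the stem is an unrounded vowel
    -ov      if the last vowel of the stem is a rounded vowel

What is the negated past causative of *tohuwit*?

*tohuwit* — final sound /t/ (a non-sibilant consonant) → -ap → *tohuwitap*.
The causative form *tohuwitap* — final consonant /p/ (non-nasal) → -af → *tohuwitapaf*.
Since the last vowel of the past-tense form *tohuwitapaf* is /a/ (an unrounded vowel), it takes -iwi, giving *tohuwitapafiwi*.

tohuwitapafiwi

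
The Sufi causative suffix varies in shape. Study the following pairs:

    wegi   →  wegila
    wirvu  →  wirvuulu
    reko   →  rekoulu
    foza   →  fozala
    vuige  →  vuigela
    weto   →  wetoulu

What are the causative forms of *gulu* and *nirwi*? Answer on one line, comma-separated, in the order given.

The alternation tracks the last vowel of the stem — -ulu when the last vowel of the stem is a rounded vowel (*wirvu*, *reko*, *weto*); -la when the last vowel of the stem is an unrounded vowel (*wegi*, *foza*, *vuige*).
*gulu* — last vowel /u/ (a rounded vowel) → -ulu → *guluulu*.
*nirwi* — last vowel /i/ (an unrounded vowel) → -la → *nirwila*.

guluulu, nirwila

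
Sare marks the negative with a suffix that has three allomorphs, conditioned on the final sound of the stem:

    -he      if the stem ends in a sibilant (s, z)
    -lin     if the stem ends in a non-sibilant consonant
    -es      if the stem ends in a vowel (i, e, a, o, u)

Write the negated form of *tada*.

tadaes

*tada*: final sound = /a/, a vowel → -es → *tadaes*.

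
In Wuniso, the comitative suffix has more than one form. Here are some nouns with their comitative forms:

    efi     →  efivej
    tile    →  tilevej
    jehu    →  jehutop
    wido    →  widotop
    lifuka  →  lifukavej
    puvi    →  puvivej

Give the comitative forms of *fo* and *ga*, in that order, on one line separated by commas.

The alternation tracks the last vowel of the stem — -top when the last vowel of the stem is a rounded vowel (*jehu*, *wido*); -vej when the last vowel of the stem is an unrounded vowel (*efi*, *tile*, *lifuka*, *puvi*).
The last vowel of *fo* is /o/, which is a rounded vowel, so the suffix is -top, giving *fotop*.
*ga* — last vowel /a/ (an unrounded vowel) → -vej → *gavej*.

fotop, gavej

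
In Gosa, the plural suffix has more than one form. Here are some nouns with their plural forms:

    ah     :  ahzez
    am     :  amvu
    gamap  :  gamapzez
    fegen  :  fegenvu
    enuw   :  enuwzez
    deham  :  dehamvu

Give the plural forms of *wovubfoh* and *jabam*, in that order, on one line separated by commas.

wovubfohzez, jabamvu

The alternation tracks the final consonant of the stem — -vu when the stem ends in a nasal (*am*, *fegen*, *deham*); -zez when the stem ends in a non-nasal consonant (*ah*, *gamap*, *enuw*).
Since the final consonant of *wovubfoh* is /h/ (non-nasal), it takes -zez, giving *wovubfohzez*.
The final consonant of *jabam* is /m/, which is a nasal, so the suffix is -vu, giving *jabamvu*.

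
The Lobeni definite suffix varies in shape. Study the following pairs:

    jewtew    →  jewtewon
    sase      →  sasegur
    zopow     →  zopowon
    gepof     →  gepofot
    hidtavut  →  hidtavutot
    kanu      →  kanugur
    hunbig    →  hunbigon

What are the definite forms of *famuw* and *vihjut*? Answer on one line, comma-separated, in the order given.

Looking at the final sound of each stem: -ot when the stem ends in a voiceless consonant (*gepof*, *hidtavut*); -on when the stem ends in a voiced consonant (*jewtew*, *zopow*, *hunbig*); -gur when the stem ends in a vowel (*sase*, *kanu*).
The final sound of *famuw* is /w/, which is a voiced consonant, so the suffix is -on, giving *famuwon*.
Since the final sound of *vihjut* is /t/ (a voiceless consonant), it takes -ot, giving *vihjutot*.

famuwon, vihjutot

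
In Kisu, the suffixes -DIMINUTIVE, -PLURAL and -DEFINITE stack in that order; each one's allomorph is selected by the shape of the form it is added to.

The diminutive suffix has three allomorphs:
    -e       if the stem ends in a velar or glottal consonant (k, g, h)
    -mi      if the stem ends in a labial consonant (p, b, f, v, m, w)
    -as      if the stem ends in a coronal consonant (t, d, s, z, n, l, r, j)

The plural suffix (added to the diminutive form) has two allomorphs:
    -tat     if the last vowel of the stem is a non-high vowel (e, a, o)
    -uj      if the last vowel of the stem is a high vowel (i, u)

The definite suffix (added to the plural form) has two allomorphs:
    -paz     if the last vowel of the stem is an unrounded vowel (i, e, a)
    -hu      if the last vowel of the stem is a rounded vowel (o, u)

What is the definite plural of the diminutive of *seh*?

The final consonant of *seh* is /h/, which is velar/glottal, so the diminutive suffix is -e, giving *sehe*.
The last vowel of the diminutive form *sehe* is /e/, which is a non-high vowel, so the plural suffix is -tat, giving *sehetat*.
The plural form *sehetat*: last vowel = /a/, an unrounded vowel → -paz → *sehetatpaz*.

sehetatpaz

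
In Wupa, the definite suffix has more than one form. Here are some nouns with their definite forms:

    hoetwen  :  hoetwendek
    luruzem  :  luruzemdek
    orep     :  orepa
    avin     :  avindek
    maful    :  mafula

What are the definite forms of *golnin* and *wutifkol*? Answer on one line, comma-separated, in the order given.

The suffix is conditioned by the final consonant: -dek when the stem ends in a nasal (*hoetwen*, *luruzem*, *avin*); -a when the stem ends in a non-nasal consonant (*orep*, *maful*).
*golnin* — final consonant /n/ (a nasal) → -dek → *golnindek*.
The final consonant of *wutifkol* is /l/, which is non-nasal, so the suffix is -a, giving *wutifkola*.

golnindek, wutifkola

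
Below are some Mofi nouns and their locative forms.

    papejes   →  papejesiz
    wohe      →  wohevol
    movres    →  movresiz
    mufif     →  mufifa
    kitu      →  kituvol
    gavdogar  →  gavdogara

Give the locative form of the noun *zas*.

zasiz

The suffix is conditioned by the final sound: -iz when the stem ends in a sibilant (*papejes*, *movres*); -a when the stem ends in a non-sibilant consonant (*mufif*, *gavdogar*); -vol when the stem ends in a vowel (*wohe*, *kitu*).
Since the final sound of *zas* is /s/ (a sibilant), it takes -iz, giving *zasiz*.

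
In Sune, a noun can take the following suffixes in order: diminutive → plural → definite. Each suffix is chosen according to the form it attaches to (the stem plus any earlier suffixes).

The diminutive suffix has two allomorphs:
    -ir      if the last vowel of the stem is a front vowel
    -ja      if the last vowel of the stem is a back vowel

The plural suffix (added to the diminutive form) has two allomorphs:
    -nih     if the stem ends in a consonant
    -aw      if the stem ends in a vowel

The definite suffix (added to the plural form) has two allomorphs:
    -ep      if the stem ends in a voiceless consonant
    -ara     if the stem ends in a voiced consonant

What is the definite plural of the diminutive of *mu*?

The last vowel of *mu* is /u/, which is a back vowel, so the diminutive suffix is -ja, giving *muja*.
Since the final sound of the diminutive form *muja* is /a/ (a vowel), it takes -aw, giving *mujaaw*.
Since the final consonant of the plural form *mujaaw* is /w/ (voiced), it takes -ara, giving *mujaawara*.

mujaawara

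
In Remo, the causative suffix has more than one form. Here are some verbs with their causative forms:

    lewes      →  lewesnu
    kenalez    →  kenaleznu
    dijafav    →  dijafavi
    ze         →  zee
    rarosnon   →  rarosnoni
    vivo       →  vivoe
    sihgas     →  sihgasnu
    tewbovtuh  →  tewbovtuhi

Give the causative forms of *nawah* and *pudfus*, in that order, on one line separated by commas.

nawahi, pudfusnu

The suffix is conditioned by the final sound: -nu when the stem ends in a sibilant (*lewes*, *kenalez*, *sihgas*); -i when the stem ends in a non-sibilant consonant (*dijafav*, *rarosnon*, *tewbovtuh*); -e when the stem ends in a vowel (*ze*, *vivo*).
The final sound of *nawah* is /h/, which is a non-sibilant consonant, so the suffix is -i, giving *nawahi*.
The final sound of *pudfus* is /s/, which is a sibilant, so the suffix is -nu, giving *pudfusnu*.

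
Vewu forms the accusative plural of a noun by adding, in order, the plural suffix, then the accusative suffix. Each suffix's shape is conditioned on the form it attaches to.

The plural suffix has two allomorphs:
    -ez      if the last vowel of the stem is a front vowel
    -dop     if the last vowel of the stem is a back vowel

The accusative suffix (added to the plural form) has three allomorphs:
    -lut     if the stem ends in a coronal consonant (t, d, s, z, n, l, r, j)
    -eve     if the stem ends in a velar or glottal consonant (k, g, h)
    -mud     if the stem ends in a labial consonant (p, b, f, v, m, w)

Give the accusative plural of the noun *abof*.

*abof*: last vowel = /o/, a back vowel → -dop → *abofdop*.
Since the final consonant of the plural form *abofdop* is /p/ (labial), it takes -mud, giving *abofdopmud*.

abofdopmud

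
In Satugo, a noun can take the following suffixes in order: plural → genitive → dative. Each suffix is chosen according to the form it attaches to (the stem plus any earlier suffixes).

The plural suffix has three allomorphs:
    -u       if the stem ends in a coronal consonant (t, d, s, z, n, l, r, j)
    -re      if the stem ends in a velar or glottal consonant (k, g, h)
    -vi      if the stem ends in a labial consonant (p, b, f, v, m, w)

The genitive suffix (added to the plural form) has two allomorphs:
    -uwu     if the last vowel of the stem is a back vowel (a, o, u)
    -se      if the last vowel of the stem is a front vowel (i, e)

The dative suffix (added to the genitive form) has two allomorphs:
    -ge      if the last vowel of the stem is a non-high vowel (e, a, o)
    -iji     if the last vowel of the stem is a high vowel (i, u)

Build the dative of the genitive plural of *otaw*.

*otaw* — final consonant /w/ (labial) → -vi → *otawvi*.
The plural form *otawvi*: last vowel = /i/, a front vowel → -se → *otawvise*.
The genitive form *otawvise* — last vowel /e/ (a non-high vowel) → -ge → *otawvisege*.

otawvisege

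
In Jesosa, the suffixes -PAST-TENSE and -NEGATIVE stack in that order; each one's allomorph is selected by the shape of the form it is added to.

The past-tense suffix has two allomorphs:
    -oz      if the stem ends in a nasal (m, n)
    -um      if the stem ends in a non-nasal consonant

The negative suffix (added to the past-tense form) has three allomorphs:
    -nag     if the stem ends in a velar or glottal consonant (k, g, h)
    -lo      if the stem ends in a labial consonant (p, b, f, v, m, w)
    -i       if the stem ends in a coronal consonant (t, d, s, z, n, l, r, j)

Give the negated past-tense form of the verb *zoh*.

zohumlo

The final consonant of *zoh* is /h/, which is non-nasal, so the past-tense suffix is -um, giving *zohum*.
Since the final consonant of the past-tense form *zohum* is /m/ (labial), it takes -lo, giving *zohumlo*.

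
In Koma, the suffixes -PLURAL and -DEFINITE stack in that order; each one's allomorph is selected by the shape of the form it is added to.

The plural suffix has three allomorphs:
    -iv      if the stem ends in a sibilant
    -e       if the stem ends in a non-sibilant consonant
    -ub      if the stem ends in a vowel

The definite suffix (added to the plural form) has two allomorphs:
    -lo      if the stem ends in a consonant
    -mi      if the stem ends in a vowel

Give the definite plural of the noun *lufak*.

lufakemi

Since the final sound of *lufak* is /k/ (a non-sibilant consonant), it takes -e, giving *lufake*.
Since the final sound of the plural form *lufake* is /e/ (a vowel), it takes -mi, giving *lufakemi*.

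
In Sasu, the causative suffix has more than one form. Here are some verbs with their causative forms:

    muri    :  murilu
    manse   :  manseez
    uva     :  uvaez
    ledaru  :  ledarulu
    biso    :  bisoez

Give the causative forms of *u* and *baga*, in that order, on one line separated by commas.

ulu, bagaez

The alternation tracks the last vowel of the stem — -lu when the last vowel of the stem is a high vowel (*muri*, *ledaru*); -ez when the last vowel of the stem is a non-high vowel (*manse*, *uva*, *biso*).
*u*: last vowel = /u/, a high vowel → -lu → *ulu*.
The last vowel of *baga* is /a/, which is a non-high vowel, so the suffix is -ez, giving *bagaez*.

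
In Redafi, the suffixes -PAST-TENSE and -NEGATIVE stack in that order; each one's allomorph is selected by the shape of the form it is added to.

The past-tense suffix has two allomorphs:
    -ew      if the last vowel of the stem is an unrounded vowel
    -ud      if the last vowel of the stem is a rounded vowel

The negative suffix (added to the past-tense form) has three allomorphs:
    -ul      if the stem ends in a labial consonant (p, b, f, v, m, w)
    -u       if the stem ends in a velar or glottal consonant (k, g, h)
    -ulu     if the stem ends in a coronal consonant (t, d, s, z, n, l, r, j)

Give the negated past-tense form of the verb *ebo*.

eboudulu

*ebo* — last vowel /o/ (a rounded vowel) → -ud → *eboud*.
The past-tense form *eboud*: final consonant = /d/, coronal → -ulu → *eboudulu*.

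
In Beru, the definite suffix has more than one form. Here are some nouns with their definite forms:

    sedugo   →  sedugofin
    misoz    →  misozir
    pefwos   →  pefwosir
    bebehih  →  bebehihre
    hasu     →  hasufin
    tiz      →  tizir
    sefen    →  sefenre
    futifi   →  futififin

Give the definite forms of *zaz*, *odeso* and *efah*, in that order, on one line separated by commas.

zazir, odesofin, efahre

Looking at the final sound of each stem: -ir when the stem ends in a sibilant (*misoz*, *pefwos*, *tiz*); -re when the stem ends in a non-sibilant consonant (*bebehih*, *sefen*); -fin when the stem ends in a vowel (*sedugo*, *hasu*, *futifi*).
*zaz* — final sound /z/ (a sibilant) → -ir → *zazir*.
Since the final sound of *odeso* is /o/ (a vowel), it takes -fin, giving *odesofin*.
*efah*: final sound = /h/, a non-sibilant consonant → -re → *efahre*.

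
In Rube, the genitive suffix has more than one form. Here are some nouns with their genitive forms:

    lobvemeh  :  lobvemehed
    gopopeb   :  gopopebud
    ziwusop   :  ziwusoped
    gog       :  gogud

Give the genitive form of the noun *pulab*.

pulabud

The pattern is voicing of the final consonant: -ed when the stem ends in a voiceless consonant (*lobvemeh*, *ziwusop*); -ud when the stem ends in a voiced consonant (*gopopeb*, *gog*).
Since the final consonant of *pulab* is /b/ (voiced), it takes -ud, giving *pulabud*.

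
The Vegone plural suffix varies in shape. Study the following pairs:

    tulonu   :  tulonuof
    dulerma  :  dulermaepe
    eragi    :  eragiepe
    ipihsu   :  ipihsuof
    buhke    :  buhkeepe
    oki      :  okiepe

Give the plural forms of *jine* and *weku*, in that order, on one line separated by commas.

jineepe, wekuof

Looking at the last vowel of each stem: -of when the last vowel of the stem is a rounded vowel (*tulonu*, *ipihsu*); -epe when the last vowel of the stem is an unrounded vowel (*dulerma*, *eragi*, *buhke*, *oki*).
The last vowel of *jine* is /e/, which is an unrounded vowel, so the suffix is -epe, giving *jineepe*.
The last vowel of *weku* is /u/, which is a rounded vowel, so the suffix is -of, giving *wekuof*.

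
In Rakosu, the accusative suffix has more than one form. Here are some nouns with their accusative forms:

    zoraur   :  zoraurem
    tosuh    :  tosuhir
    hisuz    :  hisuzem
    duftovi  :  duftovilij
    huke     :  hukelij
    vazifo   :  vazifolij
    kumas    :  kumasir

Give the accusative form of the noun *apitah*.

The suffix is conditioned by the final sound: -ir when the stem ends in a voiceless consonant (*tosuh*, *kumas*); -em when the stem ends in a voiced consonant (*zoraur*, *hisuz*); -lij when the stem ends in a vowel (*duftovi*, *huke*, *vazifo*).
Since the final sound of *apitah* is /h/ (a voiceless consonant), it takes -ir, giving *apitahir*.

apitahir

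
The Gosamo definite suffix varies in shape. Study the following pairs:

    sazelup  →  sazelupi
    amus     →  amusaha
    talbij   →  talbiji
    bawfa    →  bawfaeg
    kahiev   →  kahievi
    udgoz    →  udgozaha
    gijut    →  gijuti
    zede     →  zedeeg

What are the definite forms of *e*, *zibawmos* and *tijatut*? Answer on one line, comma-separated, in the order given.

The alternation tracks the final sound of the stem — -aha when the stem ends in a sibilant (*amus*, *udgoz*); -i when the stem ends in a non-sibilant consonant (*sazelup*, *talbij*, *kahiev*, *gijut*); -eg when the stem ends in a vowel (*bawfa*, *zede*).
*e*: final sound = /e/, a vowel → -eg → *eeg*.
*zibawmos* — final sound /s/ (a sibilant) → -aha → *zibawmosaha*.
The final sound of *tijatut* is /t/, which is a non-sibilant consonant, so the suffix is -i, giving *tijatuti*.

eeg, zibawmosaha, tijatuti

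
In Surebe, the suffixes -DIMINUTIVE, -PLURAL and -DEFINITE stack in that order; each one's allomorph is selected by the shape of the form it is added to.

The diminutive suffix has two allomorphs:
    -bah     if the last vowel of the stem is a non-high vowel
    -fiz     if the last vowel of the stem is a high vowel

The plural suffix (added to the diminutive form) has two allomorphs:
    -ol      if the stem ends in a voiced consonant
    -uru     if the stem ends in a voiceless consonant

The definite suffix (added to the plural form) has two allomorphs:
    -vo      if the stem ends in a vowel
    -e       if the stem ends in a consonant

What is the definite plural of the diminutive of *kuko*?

*kuko*: last vowel = /o/, a non-high vowel → -bah → *kukobah*.
The diminutive form *kukobah* — final consonant /h/ (voiceless) → -uru → *kukobahuru*.
The plural form *kukobahuru* — final sound /u/ (a vowel) → -vo → *kukobahuruvo*.

kukobahuruvo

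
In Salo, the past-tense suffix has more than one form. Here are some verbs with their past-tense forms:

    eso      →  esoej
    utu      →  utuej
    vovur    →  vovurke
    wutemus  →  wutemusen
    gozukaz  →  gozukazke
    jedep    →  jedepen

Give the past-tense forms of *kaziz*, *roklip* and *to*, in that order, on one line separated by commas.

The alternation tracks the final sound of the stem — -en when the stem ends in a voiceless consonant (*wutemus*, *jedep*); -ke when the stem ends in a voiced consonant (*vovur*, *gozukaz*); -ej when the stem ends in a vowel (*eso*, *utu*).
*kaziz* — final sound /z/ (a voiced consonant) → -ke → *kazizke*.
The final sound of *roklip* is /p/, which is a voiceless consonant, so the suffix is -en, giving *roklipen*.
Since the final sound of *to* is /o/ (a vowel), it takes -ej, giving *toej*.

kazizke, roklipen, toej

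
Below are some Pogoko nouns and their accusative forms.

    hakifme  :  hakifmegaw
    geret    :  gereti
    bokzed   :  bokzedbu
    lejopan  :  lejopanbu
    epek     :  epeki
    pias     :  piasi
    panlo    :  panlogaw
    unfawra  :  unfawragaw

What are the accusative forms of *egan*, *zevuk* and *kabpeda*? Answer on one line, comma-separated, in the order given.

eganbu, zevuki, kabpedagaw

The suffix is conditioned by the final sound: -i when the stem ends in a voiceless consonant (*geret*, *epek*, *pias*); -bu when the stem ends in a voiced consonant (*bokzed*, *lejopan*); -gaw when the stem ends in a vowel (*hakifme*, *panlo*, *unfawra*).
*egan*: final sound = /n/, a voiced consonant → -bu → *eganbu*.
The final sound of *zevuk* is /k/, which is a voiceless consonant, so the suffix is -i, giving *zevuki*.
Since the final sound of *kabpeda* is /a/ (a vowel), it takes -gaw, giving *kabpedagaw*.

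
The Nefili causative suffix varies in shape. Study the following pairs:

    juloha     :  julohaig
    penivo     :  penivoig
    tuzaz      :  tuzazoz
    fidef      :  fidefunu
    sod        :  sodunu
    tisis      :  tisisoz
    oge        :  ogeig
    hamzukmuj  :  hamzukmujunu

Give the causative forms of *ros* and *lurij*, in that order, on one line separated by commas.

rosoz, lurijunu

The alternation tracks the final sound of the stem — -oz when the stem ends in a sibilant (*tuzaz*, *tisis*); -unu when the stem ends in a non-sibilant consonant (*fidef*, *sod*, *hamzukmuj*); -ig when the stem ends in a vowel (*juloha*, *penivo*, *oge*).
*ros* — final sound /s/ (a sibilant) → -oz → *rosoz*.
Since the final sound of *lurij* is /j/ (a non-sibilant consonant), it takes -unu, giving *lurijunu*.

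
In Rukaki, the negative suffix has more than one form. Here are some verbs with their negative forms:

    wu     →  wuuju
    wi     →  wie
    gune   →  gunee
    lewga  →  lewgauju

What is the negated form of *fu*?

fuuju

Looking at the last vowel of each stem: -e when the last vowel of the stem is a front vowel (*wi*, *gune*); -uju when the last vowel of the stem is a back vowel (*wu*, *lewga*).
The last vowel of *fu* is /u/, which is a back vowel, so the suffix is -uju, giving *fuuju*.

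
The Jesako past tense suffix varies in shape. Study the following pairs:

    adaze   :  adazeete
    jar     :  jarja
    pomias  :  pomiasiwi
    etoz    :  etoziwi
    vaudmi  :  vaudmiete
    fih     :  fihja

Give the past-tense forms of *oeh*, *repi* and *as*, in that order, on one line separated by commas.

The pattern is sibilance of the final sound: -iwi when the stem ends in a sibilant (*pomias*, *etoz*); -ja when the stem ends in a non-sibilant consonant (*jar*, *fih*); -ete when the stem ends in a vowel (*adaze*, *vaudmi*).
*oeh*: final sound = /h/, a non-sibilant consonant → -ja → *oehja*.
*repi* — final sound /i/ (a vowel) → -ete → *repiete*.
*as* — final sound /s/ (a sibilant) → -iwi → *asiwi*.

oehja, repiete, asiwi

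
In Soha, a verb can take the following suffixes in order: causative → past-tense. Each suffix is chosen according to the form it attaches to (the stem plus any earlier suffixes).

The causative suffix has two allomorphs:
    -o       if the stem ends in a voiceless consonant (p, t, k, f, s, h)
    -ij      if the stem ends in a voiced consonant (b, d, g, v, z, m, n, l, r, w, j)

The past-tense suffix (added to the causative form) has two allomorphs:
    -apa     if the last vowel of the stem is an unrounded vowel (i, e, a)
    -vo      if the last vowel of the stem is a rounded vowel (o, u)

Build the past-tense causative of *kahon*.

*kahon*: final consonant = /n/, voiced → -ij → *kahonij*.
Since the last vowel of the causative form *kahonij* is /i/ (an unrounded vowel), it takes -apa, giving *kahonijapa*.

kahonijapa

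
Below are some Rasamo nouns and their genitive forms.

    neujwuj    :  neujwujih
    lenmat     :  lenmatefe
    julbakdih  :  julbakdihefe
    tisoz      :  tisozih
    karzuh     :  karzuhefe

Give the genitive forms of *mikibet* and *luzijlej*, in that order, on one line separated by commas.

mikibetefe, luzijlejih

The alternation tracks the final consonant of the stem — -efe when the stem ends in a voiceless consonant (*lenmat*, *julbakdih*, *karzuh*); -ih when the stem ends in a voiced consonant (*neujwuj*, *tisoz*).
The final consonant of *mikibet* is /t/, which is voiceless, so the suffix is -efe, giving *mikibetefe*.
*luzijlej*: final consonant = /j/, voiced → -ih → *luzijlejih*.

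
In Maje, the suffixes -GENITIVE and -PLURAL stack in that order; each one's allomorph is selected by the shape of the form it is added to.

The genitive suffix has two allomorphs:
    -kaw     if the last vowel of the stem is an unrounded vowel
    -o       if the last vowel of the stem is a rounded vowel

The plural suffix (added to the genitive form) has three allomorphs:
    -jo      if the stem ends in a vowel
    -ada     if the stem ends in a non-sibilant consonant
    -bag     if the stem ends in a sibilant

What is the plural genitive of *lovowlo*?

Since the last vowel of *lovowlo* is /o/ (a rounded vowel), it takes -o, giving *lovowloo*.
Since the final sound of the genitive form *lovowloo* is /o/ (a vowel), it takes -jo, giving *lovowloojo*.

lovowloojo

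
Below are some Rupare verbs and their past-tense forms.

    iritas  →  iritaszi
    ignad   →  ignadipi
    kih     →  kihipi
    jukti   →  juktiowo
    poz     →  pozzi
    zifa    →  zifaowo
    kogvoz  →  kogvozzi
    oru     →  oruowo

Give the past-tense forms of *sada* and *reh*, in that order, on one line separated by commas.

sadaowo, rehipi

The suffix is conditioned by the final sound: -zi when the stem ends in a sibilant (*iritas*, *poz*, *kogvoz*); -ipi when the stem ends in a non-sibilant consonant (*ignad*, *kih*); -owo when the stem ends in a vowel (*jukti*, *zifa*, *oru*).
The final sound of *sada* is /a/, which is a vowel, so the suffix is -owo, giving *sadaowo*.
*reh* — final sound /h/ (a non-sibilant consonant) → -ipi → *rehipi*.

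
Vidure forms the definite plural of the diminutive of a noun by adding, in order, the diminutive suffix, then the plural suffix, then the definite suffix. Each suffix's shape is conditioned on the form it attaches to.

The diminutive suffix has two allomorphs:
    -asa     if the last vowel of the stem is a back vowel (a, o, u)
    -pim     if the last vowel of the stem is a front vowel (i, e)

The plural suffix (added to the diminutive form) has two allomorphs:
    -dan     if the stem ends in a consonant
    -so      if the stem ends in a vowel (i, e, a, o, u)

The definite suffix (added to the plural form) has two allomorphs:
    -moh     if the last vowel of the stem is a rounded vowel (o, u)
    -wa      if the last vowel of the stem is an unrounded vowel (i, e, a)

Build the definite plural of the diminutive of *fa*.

faasasomoh

*fa*: last vowel = /a/, a back vowel → -asa → *faasa*.
The diminutive form *faasa*: final sound = /a/, a vowel → -so → *faasaso*.
The last vowel of the plural form *faasaso* is /o/, which is a rounded vowel, so the definite suffix is -moh, giving *faasasomoh*.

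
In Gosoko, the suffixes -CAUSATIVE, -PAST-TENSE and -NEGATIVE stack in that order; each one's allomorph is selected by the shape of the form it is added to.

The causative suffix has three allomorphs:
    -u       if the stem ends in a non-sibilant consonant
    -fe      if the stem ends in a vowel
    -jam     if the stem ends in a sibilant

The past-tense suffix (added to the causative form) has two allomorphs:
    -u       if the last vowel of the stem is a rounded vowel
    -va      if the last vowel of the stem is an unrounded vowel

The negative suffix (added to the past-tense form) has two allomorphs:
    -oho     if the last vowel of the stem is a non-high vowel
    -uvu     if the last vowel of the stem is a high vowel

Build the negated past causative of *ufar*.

*ufar*: final sound = /r/, a non-sibilant consonant → -u → *ufaru*.
The causative form *ufaru* — last vowel /u/ (a rounded vowel) → -u → *ufaruu*.
The last vowel of the past-tense form *ufaruu* is /u/, which is a high vowel, so the negative suffix is -uvu, giving *ufaruuuvu*.

ufaruuuvu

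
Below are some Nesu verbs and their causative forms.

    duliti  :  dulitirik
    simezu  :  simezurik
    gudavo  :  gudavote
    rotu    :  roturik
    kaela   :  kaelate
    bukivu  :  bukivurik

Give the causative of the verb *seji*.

sejirik

Looking at the last vowel of each stem: -rik when the last vowel of the stem is a high vowel (*duliti*, *simezu*, *rotu*, *bukivu*); -te when the last vowel of the stem is a non-high vowel (*gudavo*, *kaela*).
Since the last vowel of *seji* is /i/ (a high vowel), it takes -rik, giving *sejirik*.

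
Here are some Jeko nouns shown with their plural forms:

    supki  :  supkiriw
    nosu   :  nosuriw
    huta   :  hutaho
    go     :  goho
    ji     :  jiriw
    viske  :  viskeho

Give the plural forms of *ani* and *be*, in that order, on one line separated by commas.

The suffix is conditioned by the last vowel: -riw when the last vowel of the stem is a high vowel (*supki*, *nosu*, *ji*); -ho when the last vowel of the stem is a non-high vowel (*huta*, *go*, *viske*).
Since the last vowel of *ani* is /i/ (a high vowel), it takes -riw, giving *aniriw*.
The last vowel of *be* is /e/, which is a non-high vowel, so the suffix is -ho, giving *beho*.

aniriw, beho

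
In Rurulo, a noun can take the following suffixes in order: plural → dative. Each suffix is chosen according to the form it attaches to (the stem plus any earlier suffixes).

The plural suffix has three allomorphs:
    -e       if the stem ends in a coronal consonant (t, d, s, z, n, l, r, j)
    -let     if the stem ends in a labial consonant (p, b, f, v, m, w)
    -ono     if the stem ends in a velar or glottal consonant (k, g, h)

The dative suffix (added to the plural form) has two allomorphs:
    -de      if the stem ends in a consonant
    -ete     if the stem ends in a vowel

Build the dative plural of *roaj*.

roajeete

Since the final consonant of *roaj* is /j/ (coronal), it takes -e, giving *roaje*.
The final sound of the plural form *roaje* is /e/, which is a vowel, so the dative suffix is -ete, giving *roajeete*.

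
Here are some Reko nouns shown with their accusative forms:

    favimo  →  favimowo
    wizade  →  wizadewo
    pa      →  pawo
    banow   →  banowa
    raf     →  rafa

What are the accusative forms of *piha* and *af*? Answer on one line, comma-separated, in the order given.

pihawo, afa

Looking at the final sound of each stem: -a when the stem ends in a consonant (*banow*, *raf*); -wo when the stem ends in a vowel (*favimo*, *wizade*, *pa*).
Since the final sound of *piha* is /a/ (a vowel), it takes -wo, giving *pihawo*.
*af*: final sound = /f/, a consonant → -a → *afa*.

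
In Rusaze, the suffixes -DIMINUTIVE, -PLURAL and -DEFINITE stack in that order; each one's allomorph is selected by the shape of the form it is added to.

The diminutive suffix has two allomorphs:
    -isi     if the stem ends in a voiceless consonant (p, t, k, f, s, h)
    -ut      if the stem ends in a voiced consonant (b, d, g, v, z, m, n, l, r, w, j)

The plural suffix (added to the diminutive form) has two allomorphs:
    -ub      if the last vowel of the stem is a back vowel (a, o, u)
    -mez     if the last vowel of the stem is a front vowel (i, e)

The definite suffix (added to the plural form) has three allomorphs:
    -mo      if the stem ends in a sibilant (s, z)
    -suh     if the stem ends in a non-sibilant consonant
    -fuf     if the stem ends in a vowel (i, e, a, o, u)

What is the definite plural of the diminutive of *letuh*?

*letuh* — final consonant /h/ (voiceless) → -isi → *letuhisi*.
The last vowel of the diminutive form *letuhisi* is /i/, which is a front vowel, so the plural suffix is -mez, giving *letuhisimez*.
The final sound of the plural form *letuhisimez* is /z/, which is a sibilant, so the definite suffix is -mo, giving *letuhisimezmo*.

letuhisimezmo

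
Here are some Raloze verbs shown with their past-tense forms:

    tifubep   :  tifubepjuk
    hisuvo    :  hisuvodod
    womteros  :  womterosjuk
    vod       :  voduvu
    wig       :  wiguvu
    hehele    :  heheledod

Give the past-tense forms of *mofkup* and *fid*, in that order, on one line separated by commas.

mofkupjuk, fiduvu

Looking at the final sound of each stem: -juk when the stem ends in a voiceless consonant (*tifubep*, *womteros*); -uvu when the stem ends in a voiced consonant (*vod*, *wig*); -dod when the stem ends in a vowel (*hisuvo*, *hehele*).
Since the final sound of *mofkup* is /p/ (a voiceless consonant), it takes -juk, giving *mofkupjuk*.
*fid* — final sound /d/ (a voiced consonant) → -uvu → *fiduvu*.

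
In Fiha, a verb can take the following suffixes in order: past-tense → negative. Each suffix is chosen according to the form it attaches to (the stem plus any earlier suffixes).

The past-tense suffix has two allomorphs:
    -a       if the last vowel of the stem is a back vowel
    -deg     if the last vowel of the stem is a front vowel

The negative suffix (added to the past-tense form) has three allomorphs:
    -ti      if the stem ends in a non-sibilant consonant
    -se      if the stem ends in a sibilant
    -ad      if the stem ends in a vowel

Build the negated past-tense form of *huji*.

hujidegti

*huji* — last vowel /i/ (a front vowel) → -deg → *hujideg*.
The final sound of the past-tense form *hujideg* is /g/, which is a non-sibilant consonant, so the negative suffix is -ti, giving *hujidegti*.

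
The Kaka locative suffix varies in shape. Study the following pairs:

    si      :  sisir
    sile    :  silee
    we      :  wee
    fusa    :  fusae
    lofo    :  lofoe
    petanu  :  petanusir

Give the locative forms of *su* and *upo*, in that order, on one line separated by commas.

susir, upoe

The pattern is height harmony: -sir when the last vowel of the stem is a high vowel (*si*, *petanu*); -e when the last vowel of the stem is a non-high vowel (*sile*, *we*, *fusa*, *lofo*).
Since the last vowel of *su* is /u/ (a high vowel), it takes -sir, giving *susir*.
Since the last vowel of *upo* is /o/ (a non-high vowel), it takes -e, giving *upoe*.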